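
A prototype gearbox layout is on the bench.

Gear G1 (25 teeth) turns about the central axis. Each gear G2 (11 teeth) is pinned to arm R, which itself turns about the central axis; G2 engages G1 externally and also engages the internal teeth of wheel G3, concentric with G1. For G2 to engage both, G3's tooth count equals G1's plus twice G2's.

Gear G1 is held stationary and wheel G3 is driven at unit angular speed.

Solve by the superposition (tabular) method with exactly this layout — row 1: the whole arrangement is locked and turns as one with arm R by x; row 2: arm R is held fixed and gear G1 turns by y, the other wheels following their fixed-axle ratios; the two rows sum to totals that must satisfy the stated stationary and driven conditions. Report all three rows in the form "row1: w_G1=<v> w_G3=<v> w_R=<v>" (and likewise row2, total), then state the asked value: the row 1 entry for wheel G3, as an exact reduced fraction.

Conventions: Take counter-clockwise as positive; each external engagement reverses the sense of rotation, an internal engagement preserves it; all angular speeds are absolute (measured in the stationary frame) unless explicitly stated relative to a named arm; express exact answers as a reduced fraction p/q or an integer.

row1: w_G1=47/72 w_G3=47/72 w_R=47/72
row2: w_G1=-47/72 w_G3=25/72 w_R=0
total: w_G1=0 w_G3=1 w_R=47/72
asked value: 47/72

topology: planetary set — G1 25T / G2 11T / G3 47T, arm = carrier (Willis)
row 1: whole set turns with the arm by x
row 2: sun turns y, ring = −(25/47)·y, arm 0
boundary: total ω_sun = x + y = 0 and total ω_ring = x − (25/47)·y = 1  ⇒  y = -47/72, x = 47/72
row 2 ring = −(25/47)·(-47/72) = 25/72
totals (row 1 + row 2): sun 47/72 + (-47/72) = 0, ring 47/72 + 25/72 = 1, arm 47/72 + 0 = 47/72
asked cell (row1, ring) = 47/72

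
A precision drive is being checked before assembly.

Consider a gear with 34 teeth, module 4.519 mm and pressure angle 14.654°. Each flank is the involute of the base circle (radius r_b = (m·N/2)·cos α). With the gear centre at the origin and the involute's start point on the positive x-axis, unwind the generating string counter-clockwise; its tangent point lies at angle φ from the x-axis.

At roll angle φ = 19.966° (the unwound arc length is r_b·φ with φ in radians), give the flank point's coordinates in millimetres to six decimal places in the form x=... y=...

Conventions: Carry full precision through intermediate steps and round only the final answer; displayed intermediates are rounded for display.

x=78.700659 y=1.035691

class = single-mesh tooth geometry [base-circle involute, m = 4.519, 34T]
pitch radius r_p = m·N/2 = 4.519·34/2 = 76.823000
base radius r_b = r_p·cos α = 76.823000·cos 14.654° = 74.324038
roll angle φ = 19.966° = 0.34847244 rad
x = r_b·(cos φ + φ·sin φ) = 78.700659
y = r_b·(sin φ − φ·cos φ) = 1.035691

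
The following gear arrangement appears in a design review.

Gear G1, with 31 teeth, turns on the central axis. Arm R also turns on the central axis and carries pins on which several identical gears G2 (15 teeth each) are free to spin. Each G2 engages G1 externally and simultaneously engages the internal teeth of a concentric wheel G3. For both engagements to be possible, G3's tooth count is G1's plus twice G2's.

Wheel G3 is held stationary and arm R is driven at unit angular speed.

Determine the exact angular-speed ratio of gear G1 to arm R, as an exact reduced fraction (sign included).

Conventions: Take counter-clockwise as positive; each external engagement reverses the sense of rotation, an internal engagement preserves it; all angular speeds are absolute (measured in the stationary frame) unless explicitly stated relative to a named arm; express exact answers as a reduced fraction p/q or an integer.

topology: planetary set — G1 31T / G2 15T / G3 61T, arm = carrier (Willis)
ring teeth: 31 + 2·15 = 61
31(ω_sun−ω_arm) = −61(ω_ring−ω_arm),  ω_ring = 0, ω_arm = 1
ω_sun = 1 − (61/31)(0−1) = 92/31
ω_out/ω_in = 92/31

92/31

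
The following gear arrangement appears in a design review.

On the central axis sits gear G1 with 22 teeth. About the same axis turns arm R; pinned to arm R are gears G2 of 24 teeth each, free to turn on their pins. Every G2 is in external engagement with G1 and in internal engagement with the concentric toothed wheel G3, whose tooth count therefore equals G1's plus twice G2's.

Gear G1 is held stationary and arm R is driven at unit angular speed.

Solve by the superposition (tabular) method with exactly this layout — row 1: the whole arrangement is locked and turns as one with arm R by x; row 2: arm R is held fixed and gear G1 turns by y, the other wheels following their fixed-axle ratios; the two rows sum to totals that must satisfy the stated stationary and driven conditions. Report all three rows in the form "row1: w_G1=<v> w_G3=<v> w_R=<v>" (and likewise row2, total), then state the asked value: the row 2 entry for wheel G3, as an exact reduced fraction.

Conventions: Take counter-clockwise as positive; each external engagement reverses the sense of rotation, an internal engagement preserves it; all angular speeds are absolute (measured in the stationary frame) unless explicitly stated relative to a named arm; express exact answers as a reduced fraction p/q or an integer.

class = planetary set [G3 = 22+2·24 = 70; Willis about the carrier]
row 1 (train locked, turned with arm): all members turn x
superposition row 2 [arm held]: sun y, ring −(22/70)·y, arm 0
boundary: total ω_sun = x + y = 0 and total ω_arm = x = 1  ⇒  y = -1, x = 1
row 2 ring = −(22/70)·(-1) = 11/35
totals (row 1 + row 2): sun 1 + (-1) = 0, ring 1 + 11/35 = 46/35, arm 1 + 0 = 1
asked cell (row2, ring) = 11/35

row1: w_G1=1 w_G3=1 w_R=1
row2: w_G1=-1 w_G3=11/35 w_R=0
total: w_G1=0 w_G3=46/35 w_R=1
asked value: 11/35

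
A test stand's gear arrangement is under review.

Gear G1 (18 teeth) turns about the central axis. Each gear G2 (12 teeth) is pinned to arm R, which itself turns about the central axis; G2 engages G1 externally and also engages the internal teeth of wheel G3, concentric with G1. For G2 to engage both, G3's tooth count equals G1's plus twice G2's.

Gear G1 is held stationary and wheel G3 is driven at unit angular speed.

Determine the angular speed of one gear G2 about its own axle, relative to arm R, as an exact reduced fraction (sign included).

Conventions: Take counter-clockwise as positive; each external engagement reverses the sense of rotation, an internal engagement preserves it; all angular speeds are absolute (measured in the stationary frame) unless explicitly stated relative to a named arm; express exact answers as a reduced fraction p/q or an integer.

21/20

planetary set (18T centre, 12T on arm, 42T internal) — Willis relation
ring teeth: 18 + 2·12 = 42
18(ω_sun−ω_arm) = −42(ω_ring−ω_arm),  ω_sun = 0, ω_ring = 1
18(0−ω_arm) = −42(1−ω_arm)  ⇒  60·ω_arm = 42  ⇒  ω_arm = 7/10
sun–planet mesh: 18·(0−7/10) = −12·(ω_p−ω_arm)  ⇒  ω_p−ω_arm = 21/20
exact speed ratio = 21/20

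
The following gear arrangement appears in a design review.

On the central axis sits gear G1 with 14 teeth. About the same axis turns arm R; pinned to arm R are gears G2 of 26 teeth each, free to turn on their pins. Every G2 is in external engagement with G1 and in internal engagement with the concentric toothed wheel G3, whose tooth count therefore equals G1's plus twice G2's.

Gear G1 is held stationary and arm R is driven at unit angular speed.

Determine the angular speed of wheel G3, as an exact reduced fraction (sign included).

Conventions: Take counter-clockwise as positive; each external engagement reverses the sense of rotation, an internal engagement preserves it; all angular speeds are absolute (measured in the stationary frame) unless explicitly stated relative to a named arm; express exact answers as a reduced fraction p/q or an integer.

40/33

recognized (axles ride arm R): planetary set, 14/26/66 teeth
ring teeth: 14 + 2·26 = 66
14(ω_sun−ω_arm) = −66(ω_ring−ω_arm),  ω_sun = 0, ω_arm = 1
ω_ring = 1 − (14/66)(0−1) = 40/33
exact speed ratio = 40/33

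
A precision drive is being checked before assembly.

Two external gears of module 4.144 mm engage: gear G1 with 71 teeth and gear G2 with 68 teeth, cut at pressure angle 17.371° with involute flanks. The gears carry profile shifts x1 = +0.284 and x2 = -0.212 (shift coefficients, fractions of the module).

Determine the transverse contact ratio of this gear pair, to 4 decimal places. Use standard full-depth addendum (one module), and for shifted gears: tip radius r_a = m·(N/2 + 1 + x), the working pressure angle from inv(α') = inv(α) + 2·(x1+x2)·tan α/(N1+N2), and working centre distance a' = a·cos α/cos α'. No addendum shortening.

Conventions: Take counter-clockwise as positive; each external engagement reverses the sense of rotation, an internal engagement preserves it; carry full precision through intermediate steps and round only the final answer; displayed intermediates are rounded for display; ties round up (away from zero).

topology: single-mesh involute geometry — m = 4.144, 71T/68T pair
base radii: r_b1 = 140.402452, r_b2 = 134.469954
tip radii: r_a1 = 152.432896, r_a2 = 144.161472
inv(α') = inv(17.371°) + 2·(+0.284-0.212)·tan α/(71+68) = 0.00996817  ⇒  α' = 17.55858°
a' = a·cos α / cos α' = 288.0080·cos 17.371°/cos 17.55858° = 288.304812
action lengths: √(r_a1²−r_b1²) = 59.354354, √(r_a2²−r_b2²) = 51.965003
base pitch p_b = π·m·cos α = 12.424995
CR = (59.354354 + 51.965003 − 288.304812·sin 17.55858°)/12.424995 = 1.959224
contact ratio ≈ 1.9592

1.9592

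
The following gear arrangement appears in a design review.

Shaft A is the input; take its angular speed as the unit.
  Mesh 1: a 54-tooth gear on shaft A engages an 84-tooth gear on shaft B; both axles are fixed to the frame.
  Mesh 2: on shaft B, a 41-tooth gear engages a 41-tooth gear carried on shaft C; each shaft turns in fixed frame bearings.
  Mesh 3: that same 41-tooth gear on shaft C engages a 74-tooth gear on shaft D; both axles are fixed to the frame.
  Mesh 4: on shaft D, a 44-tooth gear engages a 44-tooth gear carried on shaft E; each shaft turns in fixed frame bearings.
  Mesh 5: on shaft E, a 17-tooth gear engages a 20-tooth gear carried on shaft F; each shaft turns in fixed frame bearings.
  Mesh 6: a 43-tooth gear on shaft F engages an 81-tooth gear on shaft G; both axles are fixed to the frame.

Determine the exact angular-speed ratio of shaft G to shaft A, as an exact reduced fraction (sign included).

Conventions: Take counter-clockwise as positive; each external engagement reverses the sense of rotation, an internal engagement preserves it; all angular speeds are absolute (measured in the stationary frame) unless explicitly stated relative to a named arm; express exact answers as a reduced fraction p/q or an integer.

29971/186480

class = fixed-axis compound train [6 meshes; 6 ratios multiply, 6 sense flips]
mesh 1 [54T→84T]: running ratio 9/14, sense −
mesh 2 [41T→41T]: running ratio 9/14, sense +
mesh 3 [41T→74T]: running ratio 369/1036, sense −
mesh 4 [44T→44T]: running ratio 369/1036, sense +
mesh 5 [17T→20T]: running ratio 6273/20720, sense −
mesh 6 [43T→81T]: running ratio 29971/186480, sense +
ω_out/ω_in = 29971/186480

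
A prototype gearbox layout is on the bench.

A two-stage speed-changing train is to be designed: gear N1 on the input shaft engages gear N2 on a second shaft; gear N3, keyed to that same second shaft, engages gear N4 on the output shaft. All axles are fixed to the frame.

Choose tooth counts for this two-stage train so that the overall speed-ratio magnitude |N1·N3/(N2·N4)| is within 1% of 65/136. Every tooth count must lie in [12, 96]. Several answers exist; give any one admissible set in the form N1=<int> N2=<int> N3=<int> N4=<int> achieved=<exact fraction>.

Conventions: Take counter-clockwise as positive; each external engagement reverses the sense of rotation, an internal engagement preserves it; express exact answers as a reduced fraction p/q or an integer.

2-stage fixed-axis compound train for ratio 65/136
target = 65/136 in lowest terms: an exact hit needs N1·N3 = k·65 and N2·N4 = k·136 for one integer k, every count in [12, 96]; additionally prefer no 1:1 stage (N1 ≠ N2, N3 ≠ N4)
k = 1…2: no 1:1-free in-range split of k·65 and k·136 into factor pairs; take k = 3
k = 3: N1·N3 = 195 = 13·15, N2·N4 = 408 = 12·34
achieved = 13·15/(12·34) = 65/136; |achieved − target| = 0 ≤ 13/2720 ✓

N1=13 N2=12 N3=15 N4=34 achieved=65/136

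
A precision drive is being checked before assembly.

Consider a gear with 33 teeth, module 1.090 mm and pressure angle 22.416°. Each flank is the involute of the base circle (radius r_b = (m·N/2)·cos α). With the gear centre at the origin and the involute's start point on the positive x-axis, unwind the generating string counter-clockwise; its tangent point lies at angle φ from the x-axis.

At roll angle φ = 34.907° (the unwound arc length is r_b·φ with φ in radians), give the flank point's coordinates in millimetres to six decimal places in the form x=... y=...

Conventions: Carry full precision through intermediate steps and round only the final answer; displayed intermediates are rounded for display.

recognized (one wheel, involute flank): single-mesh tooth geometry, m = 1.090, N = 33
pitch radius r_p = m·N/2 = 1.090·33/2 = 17.985000
base radius r_b = r_p·cos α = 17.985000·cos 22.416° = 16.626046
roll angle φ = 34.907° = 0.60924208 rad
x = r_b·(cos φ + φ·sin φ) = 19.431165
y = r_b·(sin φ − φ·cos φ) = 1.207344

x=19.431165 y=1.207344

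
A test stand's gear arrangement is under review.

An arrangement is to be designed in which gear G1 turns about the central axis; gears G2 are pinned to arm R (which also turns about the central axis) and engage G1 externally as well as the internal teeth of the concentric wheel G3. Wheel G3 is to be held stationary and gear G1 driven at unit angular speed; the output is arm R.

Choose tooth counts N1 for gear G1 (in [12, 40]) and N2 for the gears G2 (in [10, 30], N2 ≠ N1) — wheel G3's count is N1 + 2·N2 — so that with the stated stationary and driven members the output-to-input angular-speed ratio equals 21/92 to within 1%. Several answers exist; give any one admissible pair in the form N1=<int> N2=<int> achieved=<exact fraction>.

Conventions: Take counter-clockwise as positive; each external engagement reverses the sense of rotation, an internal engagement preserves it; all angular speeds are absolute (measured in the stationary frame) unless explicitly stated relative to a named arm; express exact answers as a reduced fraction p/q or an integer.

N1=21 N2=25 achieved=21/92

planetary set to be sized for 21/92 (Willis relation)
Willis with ω_ring = 0: ω_arm/ω_sun = N1/(N1+N3); set equal to 21/92  ⇒  N3/N1 = 1/(21/92) − 1 = 71/21
N3 = N1 + 2·N2  ⇒  N2/N1 = (N3/N1 − 1)/2 = (71/21 − 1)/2 = 25/21
smallest multiple with N1 ≥ 12 and N2 ≥ 10: k = 1  ⇒  N1 = 1·21 = 21, N2 = 1·25 = 25 (N1 ≤ 40, N2 ≤ 30, N2 ≠ N1 ✓), N3 = 21 + 2·25 = 71
check: N1/(N1+N3) with N1 = 21, N3 = 71 gives 21/92; |achieved − target| = 0 ≤ 21/9200 ✓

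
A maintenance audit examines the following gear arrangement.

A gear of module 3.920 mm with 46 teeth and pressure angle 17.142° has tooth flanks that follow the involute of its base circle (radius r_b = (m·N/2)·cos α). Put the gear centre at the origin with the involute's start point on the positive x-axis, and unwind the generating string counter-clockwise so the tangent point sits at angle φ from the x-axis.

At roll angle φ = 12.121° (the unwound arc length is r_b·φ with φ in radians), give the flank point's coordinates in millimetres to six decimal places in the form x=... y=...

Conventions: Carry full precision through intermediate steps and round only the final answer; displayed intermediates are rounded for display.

x=88.061211 y=0.270683

class = single-mesh tooth geometry [base-circle involute, m = 3.920, 46T]
pitch radius r_p = m·N/2 = 3.920·46/2 = 90.160000
base radius r_b = r_p·cos α = 90.160000·cos 17.142° = 86.154842
roll angle φ = 12.121° = 0.21155136 rad
x = r_b·(cos φ + φ·sin φ) = 88.061211
y = r_b·(sin φ − φ·cos φ) = 0.270683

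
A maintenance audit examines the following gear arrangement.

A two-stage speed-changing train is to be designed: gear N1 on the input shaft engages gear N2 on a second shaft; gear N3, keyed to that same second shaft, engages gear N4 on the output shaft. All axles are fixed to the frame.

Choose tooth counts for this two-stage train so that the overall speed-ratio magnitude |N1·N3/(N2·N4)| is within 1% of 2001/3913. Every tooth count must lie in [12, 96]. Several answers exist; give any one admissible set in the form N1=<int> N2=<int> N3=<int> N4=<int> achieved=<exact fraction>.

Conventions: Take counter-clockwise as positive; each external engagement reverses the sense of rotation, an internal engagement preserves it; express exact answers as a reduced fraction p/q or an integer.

N1=23 N2=43 N3=87 N4=91 achieved=2001/3913

2-stage fixed-axis compound train for ratio 2001/3913
target = 2001/3913 in lowest terms: an exact hit needs N1·N3 = k·2001 and N2·N4 = k·3913 for one integer k, every count in [12, 96]; additionally prefer no 1:1 stage (N1 ≠ N2, N3 ≠ N4)
k = 1: N1·N3 = 2001 = 23·87, N2·N4 = 3913 = 43·91
achieved = 23·87/(43·91) = 2001/3913; |achieved − target| = 0 ≤ 2001/391300 ✓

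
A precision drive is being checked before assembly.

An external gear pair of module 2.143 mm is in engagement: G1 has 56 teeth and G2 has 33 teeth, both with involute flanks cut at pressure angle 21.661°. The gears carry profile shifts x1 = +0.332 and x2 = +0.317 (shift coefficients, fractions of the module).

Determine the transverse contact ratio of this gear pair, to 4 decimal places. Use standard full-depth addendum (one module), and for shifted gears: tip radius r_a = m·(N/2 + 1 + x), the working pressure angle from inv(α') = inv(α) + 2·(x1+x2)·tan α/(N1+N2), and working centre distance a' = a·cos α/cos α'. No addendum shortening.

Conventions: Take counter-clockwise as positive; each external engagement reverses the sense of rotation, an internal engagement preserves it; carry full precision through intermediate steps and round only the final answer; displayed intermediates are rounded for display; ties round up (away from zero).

1.5623

single-mesh involute tooth geometry (56T engaging 33T at module 2.143)
base radii: r_b1 = 55.766760, r_b2 = 32.862555
tip radii: r_a1 = 62.858476, r_a2 = 38.181831
inv(α') = inv(21.661°) + 2·(+0.332+0.317)·tan α/(56+33) = 0.02489659  ⇒  α' = 23.57146°
a' = a·cos α / cos α' = 95.3635·cos 21.661°/cos 23.57146° = 96.697559
action lengths: √(r_a1²−r_b1²) = 29.004423, √(r_a2²−r_b2²) = 19.439771
base pitch p_b = π·m·cos α = 6.257016
CR = (29.004423 + 19.439771 − 96.697559·sin 23.57146°)/6.257016 = 1.562337
contact ratio ≈ 1.5623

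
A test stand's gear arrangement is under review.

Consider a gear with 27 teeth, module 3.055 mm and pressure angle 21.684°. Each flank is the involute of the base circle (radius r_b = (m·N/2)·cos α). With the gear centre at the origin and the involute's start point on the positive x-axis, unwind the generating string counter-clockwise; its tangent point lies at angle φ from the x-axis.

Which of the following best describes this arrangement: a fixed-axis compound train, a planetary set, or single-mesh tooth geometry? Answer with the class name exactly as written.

recognized (one wheel, involute flank): single-mesh tooth geometry, m = 3.055, N = 27
classification: single-mesh tooth geometry

single-mesh tooth geometry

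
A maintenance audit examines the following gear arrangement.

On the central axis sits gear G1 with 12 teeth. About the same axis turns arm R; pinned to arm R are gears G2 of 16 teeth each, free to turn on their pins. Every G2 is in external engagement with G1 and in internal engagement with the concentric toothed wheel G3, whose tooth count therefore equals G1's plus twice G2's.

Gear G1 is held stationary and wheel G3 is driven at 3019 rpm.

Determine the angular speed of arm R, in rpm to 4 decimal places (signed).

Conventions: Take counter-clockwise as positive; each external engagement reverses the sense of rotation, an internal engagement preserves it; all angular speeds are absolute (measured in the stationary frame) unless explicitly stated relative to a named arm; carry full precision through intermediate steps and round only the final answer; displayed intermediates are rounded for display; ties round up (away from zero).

+2372.0714 rpm

class = planetary set [G3 = 12+2·16 = 44; Willis about the carrier]
normalise by the input: solve with ω_ring = 1, then scale by 3019 rpm
ring teeth: 12 + 2·16 = 44
12(ω_sun−ω_arm) = −44(ω_ring−ω_arm),  ω_sun = 0, ω_ring = 1
12(0−ω_arm) = −44(1−ω_arm)  ⇒  56·ω_arm = 44  ⇒  ω_arm = 11/14
scale: ω_arm = 11/14 × 3019 rpm = +2372.0714 rpm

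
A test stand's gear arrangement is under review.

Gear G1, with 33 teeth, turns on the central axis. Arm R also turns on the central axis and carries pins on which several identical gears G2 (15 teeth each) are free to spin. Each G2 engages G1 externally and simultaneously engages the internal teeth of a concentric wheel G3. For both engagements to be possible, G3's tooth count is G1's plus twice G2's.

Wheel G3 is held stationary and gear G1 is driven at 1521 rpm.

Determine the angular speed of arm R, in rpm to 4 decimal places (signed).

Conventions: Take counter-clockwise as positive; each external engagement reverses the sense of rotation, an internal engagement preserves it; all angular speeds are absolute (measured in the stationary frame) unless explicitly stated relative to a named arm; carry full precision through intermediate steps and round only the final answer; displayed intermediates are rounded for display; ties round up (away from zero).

+522.8438 rpm

planetary set (33T centre, 15T on arm, 63T internal) — Willis relation
normalise by the input: solve with ω_sun = 1, then scale by 1521 rpm
ring teeth: 33 + 2·15 = 63
33(ω_sun−ω_arm) = −63(ω_ring−ω_arm),  ω_ring = 0, ω_sun = 1
33(1−ω_arm) = −63(0−ω_arm)  ⇒  96·ω_arm = 33  ⇒  ω_arm = 11/32
scale: ω_arm = 11/32 × 1521 rpm = +522.8438 rpm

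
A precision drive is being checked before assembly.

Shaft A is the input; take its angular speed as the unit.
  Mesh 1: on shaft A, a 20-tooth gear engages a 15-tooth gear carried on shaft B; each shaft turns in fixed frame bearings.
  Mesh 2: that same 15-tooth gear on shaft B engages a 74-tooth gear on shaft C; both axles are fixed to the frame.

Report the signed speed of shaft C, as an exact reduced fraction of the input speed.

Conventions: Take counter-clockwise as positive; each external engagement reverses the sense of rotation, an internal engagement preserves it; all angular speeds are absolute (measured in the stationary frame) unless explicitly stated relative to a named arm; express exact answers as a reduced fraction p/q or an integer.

2-mesh fixed-axis compound train (all bearings frame-fixed)
mesh 1 [20T→15T]: |ω|/ω_in = 1×20/15 = 4/3, sense flips to −
mesh 2 [15T→74T]: |ω|/ω_in = (4/3)×15/74 = 10/37, sense flips to +
signed output speed (× input speed) = 10/37

10/37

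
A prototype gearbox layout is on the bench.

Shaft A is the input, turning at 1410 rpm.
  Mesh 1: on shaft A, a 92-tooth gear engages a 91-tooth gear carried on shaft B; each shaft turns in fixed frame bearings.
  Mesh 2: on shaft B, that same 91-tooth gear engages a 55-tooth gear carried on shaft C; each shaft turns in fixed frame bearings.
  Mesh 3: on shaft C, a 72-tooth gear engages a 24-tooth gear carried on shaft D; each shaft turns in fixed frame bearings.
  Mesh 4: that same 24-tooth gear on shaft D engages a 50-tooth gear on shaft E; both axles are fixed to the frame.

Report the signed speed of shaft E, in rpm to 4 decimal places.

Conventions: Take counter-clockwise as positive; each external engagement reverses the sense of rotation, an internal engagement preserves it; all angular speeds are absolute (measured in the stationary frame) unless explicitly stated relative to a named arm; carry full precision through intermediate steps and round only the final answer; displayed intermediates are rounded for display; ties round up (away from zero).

class = fixed-axis compound train [4 meshes; 4 ratios multiply, 4 sense flips]
mesh 1 [92T→91T]: ω = 1410.0000×92/91 = 1425.4945 rpm, sense flips to −
mesh 2 [91T→55T]: ω = 1425.4945×91/55 = 2358.5455 rpm, sense flips to +
mesh 3 [72T→24T]: ω = 2358.5455×72/24 = 7075.6364 rpm, sense flips to −
mesh 4 [24T→50T]: ω = 7075.6364×24/50 = 3396.3055 rpm, sense flips to +
signed output speed = +3396.3055 rpm

+3396.3055 rpm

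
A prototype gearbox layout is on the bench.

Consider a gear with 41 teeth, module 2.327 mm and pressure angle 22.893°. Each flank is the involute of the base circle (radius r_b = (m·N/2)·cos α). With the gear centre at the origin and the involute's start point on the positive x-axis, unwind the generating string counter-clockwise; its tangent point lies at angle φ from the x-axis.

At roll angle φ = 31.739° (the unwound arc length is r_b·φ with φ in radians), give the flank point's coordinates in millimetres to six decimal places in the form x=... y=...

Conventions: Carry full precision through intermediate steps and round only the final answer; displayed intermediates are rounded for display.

x=50.180177 y=2.414485

recognized (one wheel, involute flank): single-mesh tooth geometry, m = 2.327, N = 41
pitch radius r_p = m·N/2 = 2.327·41/2 = 47.703500
base radius r_b = r_p·cos α = 47.703500·cos 22.893° = 43.946036
roll angle φ = 31.739° = 0.55395005 rad
x = r_b·(cos φ + φ·sin φ) = 50.180177
y = r_b·(sin φ − φ·cos φ) = 2.414485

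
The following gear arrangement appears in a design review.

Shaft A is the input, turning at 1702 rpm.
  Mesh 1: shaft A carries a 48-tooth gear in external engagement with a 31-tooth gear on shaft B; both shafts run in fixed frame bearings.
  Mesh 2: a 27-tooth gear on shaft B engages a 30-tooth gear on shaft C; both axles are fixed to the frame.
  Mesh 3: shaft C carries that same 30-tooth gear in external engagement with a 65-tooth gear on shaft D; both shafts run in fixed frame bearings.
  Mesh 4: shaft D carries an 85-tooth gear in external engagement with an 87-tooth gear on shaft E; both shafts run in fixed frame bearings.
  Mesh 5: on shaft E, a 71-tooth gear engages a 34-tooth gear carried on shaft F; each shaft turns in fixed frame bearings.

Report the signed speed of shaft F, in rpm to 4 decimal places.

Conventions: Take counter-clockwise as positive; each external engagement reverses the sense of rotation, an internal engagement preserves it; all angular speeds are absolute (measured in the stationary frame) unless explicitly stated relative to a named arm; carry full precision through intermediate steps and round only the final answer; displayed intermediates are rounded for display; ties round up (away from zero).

class = fixed-axis compound train [5 meshes; 5 ratios multiply, 5 sense flips]
mesh 1 [48T→31T]: ω = 1702.0000×48/31 = 2635.3548 rpm, sense flips to −
mesh 2 [27T→30T]: ω = 2635.3548×27/30 = 2371.8194 rpm, sense flips to +
mesh 3 [30T→65T]: ω = 2371.8194×30/65 = 1094.6859 rpm, sense flips to −
mesh 4 [85T→87T]: ω = 1094.6859×85/87 = 1069.5207 rpm, sense flips to +
mesh 5 [71T→34T]: ω = 1069.5207×71/34 = 2233.4108 rpm, sense flips to −
signed output speed = -2233.4108 rpm

-2233.4108 rpm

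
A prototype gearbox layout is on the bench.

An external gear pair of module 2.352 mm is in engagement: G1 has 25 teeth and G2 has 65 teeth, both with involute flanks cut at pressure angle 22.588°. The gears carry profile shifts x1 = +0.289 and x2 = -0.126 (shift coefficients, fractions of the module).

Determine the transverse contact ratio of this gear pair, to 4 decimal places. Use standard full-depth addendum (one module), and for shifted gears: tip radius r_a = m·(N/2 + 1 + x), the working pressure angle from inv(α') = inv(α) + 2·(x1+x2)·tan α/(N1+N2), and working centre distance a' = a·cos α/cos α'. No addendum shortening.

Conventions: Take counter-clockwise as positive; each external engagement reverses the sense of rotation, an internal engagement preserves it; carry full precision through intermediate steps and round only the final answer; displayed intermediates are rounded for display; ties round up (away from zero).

single-mesh involute tooth geometry (25T engaging 65T at module 2.352)
base radii: r_b1 = 27.144746, r_b2 = 70.576340
tip radii: r_a1 = 32.431728, r_a2 = 78.495648
inv(α') = inv(22.588°) + 2·(+0.289-0.126)·tan α/(25+65) = 0.02328604  ⇒  α' = 23.07508°
a' = a·cos α / cos α' = 105.8400·cos 22.588°/cos 23.07508° = 106.219486
action lengths: √(r_a1²−r_b1²) = 17.747669, √(r_a2²−r_b2²) = 34.359089
base pitch p_b = π·m·cos α = 6.822219
CR = (17.747669 + 34.359089 − 106.219486·sin 23.07508°)/6.822219 = 1.535485
contact ratio ≈ 1.5355

1.5355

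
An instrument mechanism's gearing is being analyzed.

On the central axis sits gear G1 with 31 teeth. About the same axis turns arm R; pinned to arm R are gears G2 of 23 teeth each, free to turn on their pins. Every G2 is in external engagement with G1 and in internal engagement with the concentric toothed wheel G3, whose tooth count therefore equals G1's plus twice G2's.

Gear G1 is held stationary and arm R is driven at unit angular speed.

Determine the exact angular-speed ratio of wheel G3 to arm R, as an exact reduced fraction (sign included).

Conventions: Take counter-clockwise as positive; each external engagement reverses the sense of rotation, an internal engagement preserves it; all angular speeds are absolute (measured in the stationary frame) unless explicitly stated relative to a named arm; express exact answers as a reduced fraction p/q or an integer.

108/77

topology: planetary set — G1 31T / G2 23T / G3 77T, arm = carrier (Willis)
ring teeth: 31 + 2·23 = 77
31(ω_sun−ω_arm) = −77(ω_ring−ω_arm),  ω_sun = 0, ω_arm = 1
ω_ring = 1 − (31/77)(0−1) = 108/77
ω_out/ω_in = 108/77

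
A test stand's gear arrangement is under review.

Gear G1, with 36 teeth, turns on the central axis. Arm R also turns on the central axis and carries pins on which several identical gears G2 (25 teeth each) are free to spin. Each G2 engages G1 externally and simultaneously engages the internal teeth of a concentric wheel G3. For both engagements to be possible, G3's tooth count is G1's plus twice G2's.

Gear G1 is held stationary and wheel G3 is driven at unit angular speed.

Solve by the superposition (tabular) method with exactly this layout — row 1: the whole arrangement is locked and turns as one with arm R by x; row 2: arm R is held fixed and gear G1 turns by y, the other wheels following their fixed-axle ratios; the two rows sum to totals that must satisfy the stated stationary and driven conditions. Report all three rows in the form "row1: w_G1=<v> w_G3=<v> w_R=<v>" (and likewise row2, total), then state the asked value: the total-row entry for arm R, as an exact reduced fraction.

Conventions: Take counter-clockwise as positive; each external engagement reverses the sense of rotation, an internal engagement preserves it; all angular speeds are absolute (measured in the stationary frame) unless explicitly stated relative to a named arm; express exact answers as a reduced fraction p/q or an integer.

class = planetary set [G3 = 36+2·25 = 86; Willis about the carrier]
superposition row 1 [locked train]: every member turns x
row 2: sun turns y, ring = −(36/86)·y, arm 0
boundary: total ω_sun = x + y = 0 and total ω_ring = x − (36/86)·y = 1  ⇒  y = -43/61, x = 43/61
row 2 ring = −(36/86)·(-43/61) = 18/61
totals (row 1 + row 2): sun 43/61 + (-43/61) = 0, ring 43/61 + 18/61 = 1, arm 43/61 + 0 = 43/61
asked cell (total, arm) = 43/61

row1: w_G1=43/61 w_G3=43/61 w_R=43/61
row2: w_G1=-43/61 w_G3=18/61 w_R=0
total: w_G1=0 w_G3=1 w_R=43/61
asked value: 43/61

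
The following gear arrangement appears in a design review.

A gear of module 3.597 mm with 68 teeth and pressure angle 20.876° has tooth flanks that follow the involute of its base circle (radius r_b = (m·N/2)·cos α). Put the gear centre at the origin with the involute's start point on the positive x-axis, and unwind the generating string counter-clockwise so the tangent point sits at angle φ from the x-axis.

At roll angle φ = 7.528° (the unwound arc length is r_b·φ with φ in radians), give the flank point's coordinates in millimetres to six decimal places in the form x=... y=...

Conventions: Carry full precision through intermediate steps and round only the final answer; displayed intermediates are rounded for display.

recognized (one wheel, involute flank): single-mesh tooth geometry, m = 3.597, N = 68
pitch radius r_p = m·N/2 = 3.597·68/2 = 122.298000
base radius r_b = r_p·cos α = 122.298000·cos 20.876° = 114.269604
roll angle φ = 7.528° = 0.13138839 rad
x = r_b·(cos φ + φ·sin φ) = 115.251664
y = r_b·(sin φ − φ·cos φ) = 0.086244

x=115.251664 y=0.086244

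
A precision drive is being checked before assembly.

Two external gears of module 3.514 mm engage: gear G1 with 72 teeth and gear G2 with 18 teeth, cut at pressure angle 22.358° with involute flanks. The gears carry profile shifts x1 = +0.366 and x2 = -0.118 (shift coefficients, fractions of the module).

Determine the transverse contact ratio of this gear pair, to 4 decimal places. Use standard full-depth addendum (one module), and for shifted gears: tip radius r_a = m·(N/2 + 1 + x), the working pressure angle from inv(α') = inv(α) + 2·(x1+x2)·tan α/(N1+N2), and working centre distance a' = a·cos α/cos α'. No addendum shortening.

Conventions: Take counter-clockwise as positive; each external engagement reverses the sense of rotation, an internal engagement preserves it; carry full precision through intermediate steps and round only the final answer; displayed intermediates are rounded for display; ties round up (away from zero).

1.5627

recognized (one external pair, fixed centres): single-mesh tooth geometry, m = 3.514, N1 = 72, N2 = 18
base radii: r_b1 = 116.994078, r_b2 = 29.248519
tip radii: r_a1 = 131.304124, r_a2 = 34.725348
inv(α') = inv(22.358°) + 2·(+0.366-0.118)·tan α/(72+18) = 0.02335902  ⇒  α' = 23.09809°
a' = a·cos α / cos α' = 158.1300·cos 22.358°/cos 23.09809° = 158.987931
action lengths: √(r_a1²−r_b1²) = 59.608379, √(r_a2²−r_b2²) = 18.718277
base pitch p_b = π·m·cos α = 10.209659
CR = (59.608379 + 18.718277 − 158.987931·sin 23.09809°)/10.209659 = 1.562703
contact ratio ≈ 1.5627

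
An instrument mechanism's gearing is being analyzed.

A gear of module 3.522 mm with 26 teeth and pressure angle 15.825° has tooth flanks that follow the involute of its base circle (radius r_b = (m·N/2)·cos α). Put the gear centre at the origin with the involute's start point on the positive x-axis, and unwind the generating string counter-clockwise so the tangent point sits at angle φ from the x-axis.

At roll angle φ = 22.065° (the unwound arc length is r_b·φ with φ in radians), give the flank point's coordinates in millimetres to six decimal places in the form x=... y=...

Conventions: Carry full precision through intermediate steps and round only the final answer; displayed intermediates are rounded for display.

x=47.197070 y=0.826267

recognized (one wheel, involute flank): single-mesh tooth geometry, m = 3.522, N = 26
pitch radius r_p = m·N/2 = 3.522·26/2 = 45.786000
base radius r_b = r_p·cos α = 45.786000·cos 15.825° = 44.050669
roll angle φ = 22.065° = 0.38510690 rad
x = r_b·(cos φ + φ·sin φ) = 47.197070
y = r_b·(sin φ − φ·cos φ) = 0.826267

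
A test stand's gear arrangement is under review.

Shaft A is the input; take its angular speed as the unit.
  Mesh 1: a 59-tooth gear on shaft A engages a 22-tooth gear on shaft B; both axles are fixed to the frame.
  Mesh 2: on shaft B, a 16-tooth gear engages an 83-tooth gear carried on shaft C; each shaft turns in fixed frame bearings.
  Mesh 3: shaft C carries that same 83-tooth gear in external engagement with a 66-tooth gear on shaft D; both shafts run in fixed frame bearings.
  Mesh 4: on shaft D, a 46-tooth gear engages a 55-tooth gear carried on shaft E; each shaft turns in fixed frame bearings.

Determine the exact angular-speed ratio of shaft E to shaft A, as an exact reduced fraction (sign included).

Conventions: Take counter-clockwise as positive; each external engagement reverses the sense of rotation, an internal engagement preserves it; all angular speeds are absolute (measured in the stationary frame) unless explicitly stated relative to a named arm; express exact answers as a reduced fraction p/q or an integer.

class = fixed-axis compound train [4 meshes; 4 ratios multiply, 4 sense flips]
mesh 1 [59T→22T]: running ratio 59/22, sense −
mesh 2 [16T→83T]: running ratio 472/913, sense +
mesh 3 [83T→66T]: running ratio 236/363, sense −
mesh 4 [46T→55T]: running ratio 10856/19965, sense +
ω_out/ω_in = 10856/19965

10856/19965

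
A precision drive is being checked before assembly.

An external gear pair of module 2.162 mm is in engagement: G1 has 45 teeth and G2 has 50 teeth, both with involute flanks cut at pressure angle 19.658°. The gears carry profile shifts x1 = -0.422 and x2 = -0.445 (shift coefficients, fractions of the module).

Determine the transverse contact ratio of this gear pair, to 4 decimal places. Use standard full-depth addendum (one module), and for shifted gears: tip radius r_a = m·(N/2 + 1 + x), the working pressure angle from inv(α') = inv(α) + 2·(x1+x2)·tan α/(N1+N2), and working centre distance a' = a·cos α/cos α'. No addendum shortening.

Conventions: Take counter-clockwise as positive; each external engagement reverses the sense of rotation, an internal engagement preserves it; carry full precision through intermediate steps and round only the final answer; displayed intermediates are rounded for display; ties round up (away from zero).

recognized (one external pair, fixed centres): single-mesh tooth geometry, m = 2.162, N1 = 45, N2 = 50
base radii: r_b1 = 45.809843, r_b2 = 50.899825
tip radii: r_a1 = 49.894636, r_a2 = 55.249910
inv(α') = inv(19.658°) + 2·(-0.422-0.445)·tan α/(45+50) = 0.00760792  ⇒  α' = 16.07986°
a' = a·cos α / cos α' = 102.6950·cos 19.658°/cos 16.07986° = 100.647338
action lengths: √(r_a1²−r_b1²) = 19.772026, √(r_a2²−r_b2²) = 21.488610
base pitch p_b = π·m·cos α = 6.396261
CR = (19.772026 + 21.488610 − 100.647338·sin 16.07986°)/6.396261 = 2.092416
contact ratio ≈ 2.0924

2.0924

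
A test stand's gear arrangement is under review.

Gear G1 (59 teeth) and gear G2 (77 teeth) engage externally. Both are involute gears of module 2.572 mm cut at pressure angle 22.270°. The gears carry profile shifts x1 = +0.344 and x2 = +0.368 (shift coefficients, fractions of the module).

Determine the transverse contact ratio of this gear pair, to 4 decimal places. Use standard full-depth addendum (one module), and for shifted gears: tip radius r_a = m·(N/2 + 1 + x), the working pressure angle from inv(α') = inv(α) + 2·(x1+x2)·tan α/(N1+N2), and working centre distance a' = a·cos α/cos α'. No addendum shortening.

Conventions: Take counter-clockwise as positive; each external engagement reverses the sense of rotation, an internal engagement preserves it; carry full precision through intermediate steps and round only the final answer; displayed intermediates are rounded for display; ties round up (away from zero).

1.6178

recognized (one external pair, fixed centres): single-mesh tooth geometry, m = 2.572, N1 = 59, N2 = 77
base radii: r_b1 = 70.214427, r_b2 = 91.635778
tip radii: r_a1 = 79.330768, r_a2 = 102.540496
inv(α') = inv(22.270°) + 2·(+0.344+0.368)·tan α/(59+77) = 0.02512142  ⇒  α' = 23.63891°
a' = a·cos α / cos α' = 174.8960·cos 22.270°/cos 23.63891° = 176.674885
action lengths: √(r_a1²−r_b1²) = 36.922959, √(r_a2²−r_b2²) = 46.015622
base pitch p_b = π·m·cos α = 7.477462
CR = (36.922959 + 46.015622 − 176.674885·sin 23.63891°)/7.477462 = 1.617799
contact ratio ≈ 1.6178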